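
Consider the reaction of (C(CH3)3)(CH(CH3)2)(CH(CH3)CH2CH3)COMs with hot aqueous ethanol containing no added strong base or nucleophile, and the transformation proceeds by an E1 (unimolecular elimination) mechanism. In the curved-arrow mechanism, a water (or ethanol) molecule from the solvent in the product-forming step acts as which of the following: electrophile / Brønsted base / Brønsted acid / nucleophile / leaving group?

Brønsted base

Step 2: A water (or ethanol) molecule (solvent) deprotonates a β-carbon; as the C–H bond breaks, those electrons form the new alkene π bond.
A water (or ethanol) molecule from the solvent in the product-forming step accepts a proton in a proton-transfer step — a Brønsted base.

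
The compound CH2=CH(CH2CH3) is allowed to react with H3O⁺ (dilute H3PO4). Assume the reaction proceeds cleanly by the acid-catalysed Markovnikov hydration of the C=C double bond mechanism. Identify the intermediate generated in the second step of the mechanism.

Step 1: Electrophilic addition begins with the π(C=C) electrons forming a bond to the proton of H3O⁺. Following Markovnikov's rule, the resulting cation is secondary. H2O is released.
Step 2: Nucleophilic capture of the cation by H2O produces the protonated alcohol (an oxonium ion).
After step 2 the species present is an oxonium ion.

oxonium ion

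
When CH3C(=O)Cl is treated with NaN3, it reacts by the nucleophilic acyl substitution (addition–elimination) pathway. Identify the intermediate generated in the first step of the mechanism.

Step 1: N3⁻ adds to the carbonyl carbon; the C=O π electrons shift onto oxygen and a tetrahedral alkoxide intermediate forms.
After step 1 the species present is a tetrahedral intermediate.

tetrahedral intermediate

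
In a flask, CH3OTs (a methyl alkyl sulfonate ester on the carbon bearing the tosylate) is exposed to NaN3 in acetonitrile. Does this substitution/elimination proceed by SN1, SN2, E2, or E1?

Conditions: a methyl substrate with a strong nucleophile in the polar aprotic solvent acetonitrile.
These conditions are the textbook signature of the SN2 pathway.
An unhindered substrate with a strong nucleophile in a polar aprotic solvent favours one-step backside displacement.

SN2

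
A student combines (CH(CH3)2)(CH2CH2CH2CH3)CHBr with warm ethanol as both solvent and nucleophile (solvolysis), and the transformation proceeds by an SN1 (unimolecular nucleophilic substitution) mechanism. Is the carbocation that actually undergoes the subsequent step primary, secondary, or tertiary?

Step 1: Rate-determining heterolysis of the C–Br bond gives Br⁻ and a secondary carbocation.
Step 2: A hydride (H with its bonding pair) migrates from the adjacent isopropyl carbon to the cationic centre — a 1,2-hydride shift — upgrading the secondary cation to a tertiary one.
The cation rearranges from secondary to tertiary via a 1,2-hydride shift from the adjacent isopropyl carbon; the tertiary cation is what reacts next.

tertiary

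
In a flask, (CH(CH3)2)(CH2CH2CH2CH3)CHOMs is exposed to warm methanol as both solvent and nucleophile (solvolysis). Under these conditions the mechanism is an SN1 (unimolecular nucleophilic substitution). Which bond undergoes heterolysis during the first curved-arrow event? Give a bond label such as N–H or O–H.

C–O

Step 1: Rate-determining heterolysis of the C–O bond gives MsO⁻ and a secondary carbocation.
The bond broken in this step is the C–O bond.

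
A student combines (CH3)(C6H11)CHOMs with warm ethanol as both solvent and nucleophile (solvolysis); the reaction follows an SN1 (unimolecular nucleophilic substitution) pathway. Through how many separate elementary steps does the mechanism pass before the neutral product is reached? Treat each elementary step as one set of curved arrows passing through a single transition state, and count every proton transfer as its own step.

4

Step 1: Unassisted departure of MsO⁻ (taking the C–O bonding pair) generates a secondary carbocation.
Step 2: A 1,2-hydride shift from the adjacent cyclohexyl carbon moves the positive charge from the secondary centre to an adjacent carbon, generating a more stable tertiary carbocation.
Step 3: CH3CH2OH donates an oxygen lone pair into the empty p orbital of the cation, giving a protonated ether (an oxonium ion).
Step 4: Proton transfer from the O–H of the oxonium ion to a solvent molecule delivers the neutral ether.
Total: 4 elementary steps.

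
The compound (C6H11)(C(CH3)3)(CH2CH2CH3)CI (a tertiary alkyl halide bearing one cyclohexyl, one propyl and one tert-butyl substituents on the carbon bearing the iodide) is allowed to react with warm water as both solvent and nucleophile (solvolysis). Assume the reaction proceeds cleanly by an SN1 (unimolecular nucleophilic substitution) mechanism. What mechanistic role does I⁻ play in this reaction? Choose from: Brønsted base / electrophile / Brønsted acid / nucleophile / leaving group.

leaving group

Step 1: Ionisation: the C–I σ-bond cleaves heterolytically; both bonding electrons depart with I⁻, leaving a tertiary carbocation at the α-carbon.
I⁻ departs with both electrons of the breaking σ-bond — that is the definition of a leaving group.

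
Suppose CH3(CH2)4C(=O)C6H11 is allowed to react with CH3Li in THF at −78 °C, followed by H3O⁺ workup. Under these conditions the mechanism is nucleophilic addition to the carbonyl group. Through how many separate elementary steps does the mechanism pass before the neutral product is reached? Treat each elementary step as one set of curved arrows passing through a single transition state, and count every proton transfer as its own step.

Step 1: the carbanion-like carbon of CH3Li attacks the sp² carbonyl carbon; the C=O π bond breaks and the electrons end up as a lone pair on the alkoxide oxygen of the tetrahedral intermediate.
Step 2: Protonation of the alkoxide by H3O⁺ workup furnishes an alcohol.
Total: 2 elementary steps.

2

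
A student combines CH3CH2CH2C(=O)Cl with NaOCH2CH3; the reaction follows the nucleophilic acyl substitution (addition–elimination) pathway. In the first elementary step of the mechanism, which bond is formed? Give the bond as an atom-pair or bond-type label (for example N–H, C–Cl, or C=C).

C–O

Step 1: Nucleophilic addition of CH3CH2O⁻ to the acyl carbon breaks the π(C=O) bond and yields a tetrahedral, anionic intermediate.
The bond formed in this step is the C–O bond.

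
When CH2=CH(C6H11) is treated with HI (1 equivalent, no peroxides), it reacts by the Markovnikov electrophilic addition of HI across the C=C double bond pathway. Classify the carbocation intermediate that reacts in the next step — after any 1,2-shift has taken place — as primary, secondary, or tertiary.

tertiary

Step 1: Electrophilic addition begins with the π(C=C) electrons forming a bond to the proton of HI. Following Markovnikov's rule, the resulting cation is secondary. The H–I bond breaks heterolytically, releasing I⁻.
Step 2: Carbocation rearrangement: a 1,2-hydride shift from the adjacent cyclohexyl carbon converts the initially-formed secondary cation into the more stable tertiary cation.
The cation rearranges from secondary to tertiary via a 1,2-hydride shift from the adjacent cyclohexyl carbon; the tertiary cation is what reacts next.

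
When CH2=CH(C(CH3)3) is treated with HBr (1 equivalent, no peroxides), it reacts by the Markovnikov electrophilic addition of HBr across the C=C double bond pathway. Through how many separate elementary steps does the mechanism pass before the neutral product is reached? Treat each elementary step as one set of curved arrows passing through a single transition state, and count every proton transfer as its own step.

Step 1: Protonation of the alkene by HBr: the π bond acts as the nucleophile and picks up H⁺, giving the more stable (Markovnikov) secondary carbocation. The H–Br bond breaks heterolytically, releasing Br⁻.
Step 2: Carbocation rearrangement: a 1,2-methyl shift from the adjacent tert-butyl carbon converts the initially-formed secondary cation into the more stable tertiary cation.
Step 3: Br⁻ captures the cation: a lone pair on Br⁻ fills the empty p orbital, producing the alkyl halide product.
Total: 3 elementary steps.

3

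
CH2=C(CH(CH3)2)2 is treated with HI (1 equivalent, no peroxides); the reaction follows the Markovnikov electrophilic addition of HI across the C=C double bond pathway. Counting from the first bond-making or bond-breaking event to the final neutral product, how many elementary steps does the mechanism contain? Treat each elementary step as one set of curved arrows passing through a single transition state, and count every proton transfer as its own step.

2

Step 1: The π electrons of the C=C bond attack a proton of HI; Markovnikov addition places the new C–H on the less-substituted alkene carbon, so the positive charge ends up on the more-substituted carbon — a tertiary carbocation. The H–I bond breaks heterolytically, releasing I⁻.
(No 1,2-shift: no single shift to an adjacent carbon would give a more stable cation.)
Step 2: The I⁻ anion donates a lone pair to the carbocation, forming the new C–I σ-bond and giving the neutral alkyl halide.
Total: 2 elementary steps.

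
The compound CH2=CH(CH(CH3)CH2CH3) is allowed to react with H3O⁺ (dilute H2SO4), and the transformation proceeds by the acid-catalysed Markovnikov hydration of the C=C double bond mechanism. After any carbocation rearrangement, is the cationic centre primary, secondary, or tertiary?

tertiary

Step 1: Protonation of the alkene by H3O⁺: the π bond acts as the nucleophile and picks up H⁺, giving the more stable (Markovnikov) secondary carbocation. H2O is released.
Step 2: Carbocation rearrangement: a 1,2-hydride shift from the adjacent sec-butyl carbon converts the initially-formed secondary cation into the more stable tertiary cation.
The cation rearranges from secondary to tertiary via a 1,2-hydride shift from the adjacent sec-butyl carbon; the tertiary cation is what reacts next.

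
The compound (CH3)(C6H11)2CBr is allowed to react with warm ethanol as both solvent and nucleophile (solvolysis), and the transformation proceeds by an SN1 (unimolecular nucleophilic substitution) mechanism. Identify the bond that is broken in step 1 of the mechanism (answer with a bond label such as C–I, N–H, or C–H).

C–Br

Step 1: Unassisted departure of Br⁻ (taking the C–Br bonding pair) generates a tertiary carbocation.
The bond broken in this step is the C–Br bond.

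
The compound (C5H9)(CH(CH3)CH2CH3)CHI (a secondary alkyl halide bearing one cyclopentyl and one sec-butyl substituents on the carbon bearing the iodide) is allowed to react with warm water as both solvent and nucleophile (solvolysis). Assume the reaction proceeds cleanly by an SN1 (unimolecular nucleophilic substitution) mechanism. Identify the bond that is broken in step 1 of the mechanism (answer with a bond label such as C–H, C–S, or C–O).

C–I

Step 1: Ionisation: the C–I σ-bond cleaves heterolytically; both bonding electrons depart with I⁻, leaving a secondary carbocation at the α-carbon.
The bond broken in this step is the C–I bond.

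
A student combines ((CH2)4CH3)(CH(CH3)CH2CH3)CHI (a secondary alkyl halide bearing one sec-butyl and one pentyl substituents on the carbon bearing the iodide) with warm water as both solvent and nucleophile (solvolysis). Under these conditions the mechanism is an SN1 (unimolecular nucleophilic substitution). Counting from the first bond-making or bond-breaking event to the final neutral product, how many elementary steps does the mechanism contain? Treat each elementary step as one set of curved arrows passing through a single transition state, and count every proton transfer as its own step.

4

Step 1: Unassisted departure of I⁻ (taking the C–I bonding pair) generates a secondary carbocation.
Step 2: A 1,2-hydride shift from the adjacent sec-butyl carbon moves the positive charge from the secondary centre to an adjacent carbon, generating a more stable tertiary carbocation.
Step 3: H2O donates an oxygen lone pair into the empty p orbital of the cation, giving a protonated alcohol (an oxonium ion).
Step 4: Deprotonation of the oxonium oxygen by solvent water yields the neutral alcohol.
Total: 4 elementary steps.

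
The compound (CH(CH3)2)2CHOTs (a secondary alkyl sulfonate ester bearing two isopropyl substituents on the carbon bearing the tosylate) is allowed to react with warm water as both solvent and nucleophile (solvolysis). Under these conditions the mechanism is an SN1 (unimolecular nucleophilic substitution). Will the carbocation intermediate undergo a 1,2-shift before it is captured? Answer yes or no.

The first-formed carbocation is secondary.
The adjacent isopropyl carbon already bears 2 other carbon substituents and has a hydrogen to migrate; after a 1,2-hydride shift from that carbon the positive charge sits on a tertiary centre.
Tertiary is more stable than secondary, so the shift occurs.

yes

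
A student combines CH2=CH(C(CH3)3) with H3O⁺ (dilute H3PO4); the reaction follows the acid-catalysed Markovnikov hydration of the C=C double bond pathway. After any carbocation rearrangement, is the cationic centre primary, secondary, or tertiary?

tertiary

Step 1: The π electrons of the C=C bond attack a proton of H3O⁺; Markovnikov addition places the new C–H on the less-substituted alkene carbon, so the positive charge ends up on the more-substituted carbon — a secondary carbocation. H2O is released.
Step 2: A methyl group with its bonding pair migrates from the adjacent tert-butyl carbon to the cationic centre — a 1,2-methyl shift — upgrading the secondary cation to a tertiary one.
The cation rearranges from secondary to tertiary via a 1,2-methyl shift from the adjacent tert-butyl carbon; the tertiary cation is what reacts next.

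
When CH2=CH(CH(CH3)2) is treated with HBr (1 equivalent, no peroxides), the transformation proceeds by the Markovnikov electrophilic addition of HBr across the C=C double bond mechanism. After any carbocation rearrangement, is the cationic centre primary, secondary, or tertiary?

Step 1: The π electrons of the C=C bond attack a proton of HBr; Markovnikov addition places the new C–H on the less-substituted alkene carbon, so the positive charge ends up on the more-substituted carbon — a secondary carbocation. The H–Br bond breaks heterolytically, releasing Br⁻.
Step 2: A 1,2-hydride shift from the adjacent isopropyl carbon moves the positive charge from the secondary centre to an adjacent carbon, generating a more stable tertiary carbocation.
The cation rearranges from secondary to tertiary via a 1,2-hydride shift from the adjacent isopropyl carbon; the tertiary cation is what reacts next.

tertiary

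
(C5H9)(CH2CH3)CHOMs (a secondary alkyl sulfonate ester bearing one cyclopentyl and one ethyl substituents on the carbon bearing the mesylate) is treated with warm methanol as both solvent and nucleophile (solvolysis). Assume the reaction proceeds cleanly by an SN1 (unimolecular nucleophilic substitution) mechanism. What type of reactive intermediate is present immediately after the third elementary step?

oxonium ion

Step 1: The C–O bond breaks with both electrons going to the mesylate; MsO⁻ leaves and a secondary carbocation remains.
Step 2: A hydride (H with its bonding pair) migrates from the adjacent cyclopentyl carbon to the cationic centre — a 1,2-hydride shift — upgrading the secondary cation to a tertiary one.
Step 3: CH3OH donates an oxygen lone pair into the empty p orbital of the cation, giving a protonated ether (an oxonium ion).
After step 3 the species present is an oxonium ion.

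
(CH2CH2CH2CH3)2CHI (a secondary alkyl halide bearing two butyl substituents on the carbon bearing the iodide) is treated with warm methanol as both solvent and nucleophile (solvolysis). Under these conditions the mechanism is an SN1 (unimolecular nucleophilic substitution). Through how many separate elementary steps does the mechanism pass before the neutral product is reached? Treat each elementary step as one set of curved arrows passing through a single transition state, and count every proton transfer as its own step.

3

Step 1: Rate-determining heterolysis of the C–I bond gives I⁻ and a secondary carbocation.
(No 1,2-shift: no single shift to an adjacent carbon would give a more stable cation.)
Step 2: CH3OH donates an oxygen lone pair into the empty p orbital of the cation, giving a protonated ether (an oxonium ion).
Step 3: A second solvent molecule removes the proton on oxygen, giving the neutral ether product.
Total: 3 elementary steps.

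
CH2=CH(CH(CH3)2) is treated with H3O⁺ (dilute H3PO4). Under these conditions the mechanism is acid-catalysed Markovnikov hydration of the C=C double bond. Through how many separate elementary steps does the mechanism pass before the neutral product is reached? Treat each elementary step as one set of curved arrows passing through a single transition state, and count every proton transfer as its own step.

Step 1: Electrophilic addition begins with the π(C=C) electrons forming a bond to the proton of H3O⁺. Following Markovnikov's rule, the resulting cation is secondary. H2O is released.
Step 2: Carbocation rearrangement: a 1,2-hydride shift from the adjacent isopropyl carbon converts the initially-formed secondary cation into the more stable tertiary cation.
Step 3: Water acts as the nucleophile: an oxygen lone pair bonds to the cationic carbon, giving an oxonium-ion intermediate.
Step 4: H2O removes a proton from the oxonium oxygen, regenerating H3O⁺ and giving the neutral alcohol.
Total: 4 elementary steps.

4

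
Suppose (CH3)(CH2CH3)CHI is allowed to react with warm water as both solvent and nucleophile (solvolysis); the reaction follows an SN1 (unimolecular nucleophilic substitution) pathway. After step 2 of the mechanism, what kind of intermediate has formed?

oxonium ion

Step 1: The C–I bond breaks with both electrons going to the iodide; I⁻ leaves and a secondary carbocation remains.
Step 2: A lone pair on the oxygen of H2O attacks the carbocation, forming a new C–O σ-bond and an oxonium ion.
After step 2 the species present is an oxonium ion.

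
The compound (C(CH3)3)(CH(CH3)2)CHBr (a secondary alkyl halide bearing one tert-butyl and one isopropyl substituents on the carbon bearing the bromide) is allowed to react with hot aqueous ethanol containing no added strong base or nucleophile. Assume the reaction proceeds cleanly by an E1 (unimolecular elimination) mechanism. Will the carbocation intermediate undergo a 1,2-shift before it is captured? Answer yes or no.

yes

The first-formed carbocation is secondary.
The adjacent isopropyl carbon already bears 2 other carbon substituents and has a hydrogen to migrate; after a 1,2-hydride shift from that carbon the positive charge sits on a tertiary centre.
Tertiary is more stable than secondary, so the shift occurs.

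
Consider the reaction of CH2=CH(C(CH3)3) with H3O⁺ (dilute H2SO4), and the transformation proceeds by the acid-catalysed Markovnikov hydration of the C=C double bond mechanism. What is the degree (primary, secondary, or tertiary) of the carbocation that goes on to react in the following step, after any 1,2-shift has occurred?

Step 1: Electrophilic addition begins with the π(C=C) electrons forming a bond to the proton of H3O⁺. Following Markovnikov's rule, the resulting cation is secondary. H2O is released.
Step 2: A methyl group with its bonding pair migrates from the adjacent tert-butyl carbon to the cationic centre — a 1,2-methyl shift — upgrading the secondary cation to a tertiary one.
The cation rearranges from secondary to tertiary via a 1,2-methyl shift from the adjacent tert-butyl carbon; the tertiary cation is what reacts next.

tertiary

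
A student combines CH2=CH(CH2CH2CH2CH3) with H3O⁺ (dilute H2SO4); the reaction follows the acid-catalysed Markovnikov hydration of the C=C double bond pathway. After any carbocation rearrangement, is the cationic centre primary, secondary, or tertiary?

secondary

Step 1: Protonation of the alkene by H3O⁺: the π bond acts as the nucleophile and picks up H⁺, giving the more stable (Markovnikov) secondary carbocation. H2O is released.
No single 1,2-shift to an adjacent carbon would give a more-substituted cation, so no rearrangement occurs.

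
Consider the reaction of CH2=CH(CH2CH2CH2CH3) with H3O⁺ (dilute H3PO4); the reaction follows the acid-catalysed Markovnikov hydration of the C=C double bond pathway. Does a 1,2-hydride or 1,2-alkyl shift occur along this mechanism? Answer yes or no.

no

The first-formed carbocation is secondary.
No single 1,2-shift to an adjacent carbon would produce a more-substituted cation than the one already present, so no rearrangement occurs.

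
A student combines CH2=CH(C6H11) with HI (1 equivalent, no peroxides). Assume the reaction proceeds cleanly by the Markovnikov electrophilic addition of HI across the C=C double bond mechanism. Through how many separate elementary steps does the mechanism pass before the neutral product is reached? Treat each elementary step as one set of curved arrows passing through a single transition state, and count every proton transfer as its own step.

Step 1: The π electrons of the C=C bond attack a proton of HI; Markovnikov addition places the new C–H on the less-substituted alkene carbon, so the positive charge ends up on the more-substituted carbon — a secondary carbocation. The H–I bond breaks heterolytically, releasing I⁻.
Step 2: Carbocation rearrangement: a 1,2-hydride shift from the adjacent cyclohexyl carbon converts the initially-formed secondary cation into the more stable tertiary cation.
Step 3: Nucleophilic attack by I⁻ on the carbocation completes the addition, giving R–I.
Total: 3 elementary steps.

3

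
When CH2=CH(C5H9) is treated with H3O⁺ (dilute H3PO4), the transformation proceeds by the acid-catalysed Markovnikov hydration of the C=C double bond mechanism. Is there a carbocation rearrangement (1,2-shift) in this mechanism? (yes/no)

yes

The first-formed carbocation is secondary.
The adjacent cyclopentyl carbon already bears 2 other carbon substituents and has a hydrogen to migrate; after a 1,2-hydride shift from that carbon the positive charge sits on a tertiary centre.
Tertiary is more stable than secondary, so the shift occurs.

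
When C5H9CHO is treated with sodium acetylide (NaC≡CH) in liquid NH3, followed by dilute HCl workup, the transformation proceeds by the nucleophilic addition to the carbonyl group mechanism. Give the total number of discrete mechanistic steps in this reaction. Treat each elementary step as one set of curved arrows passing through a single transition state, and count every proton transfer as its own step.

Step 1: A lone pair / filled orbital on HC≡C⁻ attacks the electrophilic carbonyl carbon; the π(C=O) electrons shift onto oxygen, producing a tetrahedral alkoxide intermediate.
Step 2: The alkoxide picks up a proton during dilute HCl workup to yield a propargyl alcohol.
Total: 2 elementary steps.

2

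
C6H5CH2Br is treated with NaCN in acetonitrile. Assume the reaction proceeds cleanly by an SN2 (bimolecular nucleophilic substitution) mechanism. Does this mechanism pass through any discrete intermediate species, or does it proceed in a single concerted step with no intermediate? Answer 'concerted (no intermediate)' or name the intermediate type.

concerted (no intermediate)

The cyanide nucleophile donates a lone pair from C to the α-carbon in a backside attack; simultaneously the C–Br σ-bond breaks and both of its electrons leave with Br⁻. One concerted step with inversion of configuration.
All bond changes occur in one transition state; no discrete intermediate is formed.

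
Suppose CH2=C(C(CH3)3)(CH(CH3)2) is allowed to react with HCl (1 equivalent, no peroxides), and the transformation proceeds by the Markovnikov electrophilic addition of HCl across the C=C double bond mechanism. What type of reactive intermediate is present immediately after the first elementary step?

tertiary carbocation

Step 1: The π electrons of the C=C bond attack a proton of HCl; Markovnikov addition places the new C–H on the less-substituted alkene carbon, so the positive charge ends up on the more-substituted carbon — a tertiary carbocation. The H–Cl bond breaks heterolytically, releasing Cl⁻.
After step 1 the species present is a tertiary carbocation.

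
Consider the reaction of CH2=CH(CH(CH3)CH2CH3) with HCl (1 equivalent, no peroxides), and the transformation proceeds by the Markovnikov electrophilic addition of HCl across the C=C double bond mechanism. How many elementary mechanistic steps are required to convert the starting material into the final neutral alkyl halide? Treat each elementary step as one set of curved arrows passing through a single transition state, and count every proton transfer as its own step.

3

Step 1: Protonation of the alkene by HCl: the π bond acts as the nucleophile and picks up H⁺, giving the more stable (Markovnikov) secondary carbocation. The H–Cl bond breaks heterolytically, releasing Cl⁻.
Step 2: A 1,2-hydride shift from the adjacent sec-butyl carbon moves the positive charge from the secondary centre to an adjacent carbon, generating a more stable tertiary carbocation.
Step 3: Cl⁻ captures the cation: a lone pair on Cl⁻ fills the empty p orbital, producing the alkyl halide product.
Total: 3 elementary steps.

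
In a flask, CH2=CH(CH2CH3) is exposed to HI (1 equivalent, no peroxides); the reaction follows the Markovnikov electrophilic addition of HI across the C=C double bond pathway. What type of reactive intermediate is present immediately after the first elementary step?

Step 1: Protonation of the alkene by HI: the π bond acts as the nucleophile and picks up H⁺, giving the more stable (Markovnikov) secondary carbocation. The H–I bond breaks heterolytically, releasing I⁻.
After step 1 the species present is a secondary carbocation.

secondary carbocation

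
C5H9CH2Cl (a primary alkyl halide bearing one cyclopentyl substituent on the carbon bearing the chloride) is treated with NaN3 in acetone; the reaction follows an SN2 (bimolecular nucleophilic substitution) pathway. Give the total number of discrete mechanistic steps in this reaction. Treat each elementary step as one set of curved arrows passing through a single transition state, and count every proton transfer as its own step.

1

Step 1: N3⁻ attacks the back face of the α-carbon while Cl⁻ departs with the C–Cl bonding pair — a single concerted displacement through a pentacoordinate transition state.
Total: 1 elementary step.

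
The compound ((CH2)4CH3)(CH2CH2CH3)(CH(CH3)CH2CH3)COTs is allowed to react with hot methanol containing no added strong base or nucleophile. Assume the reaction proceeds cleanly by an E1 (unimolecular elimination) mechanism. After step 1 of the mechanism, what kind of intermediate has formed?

Step 1: Unassisted departure of TsO⁻ (taking the C–O bonding pair) generates a tertiary carbocation.
After step 1 the species present is a tertiary carbocation.

tertiary carbocation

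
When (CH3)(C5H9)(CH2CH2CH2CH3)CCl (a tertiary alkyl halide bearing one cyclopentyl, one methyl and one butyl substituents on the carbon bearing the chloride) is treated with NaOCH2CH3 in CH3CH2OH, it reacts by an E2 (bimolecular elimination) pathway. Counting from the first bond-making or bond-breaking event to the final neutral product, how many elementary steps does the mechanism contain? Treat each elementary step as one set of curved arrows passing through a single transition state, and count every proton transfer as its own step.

Step 1: In one step, CH3CH2O⁻ pulls off a β-proton, the C–Cl bond cleaves, and a C=C double bond forms between the α- and β-carbons (E2, anti elimination).
Total: 1 elementary step.

1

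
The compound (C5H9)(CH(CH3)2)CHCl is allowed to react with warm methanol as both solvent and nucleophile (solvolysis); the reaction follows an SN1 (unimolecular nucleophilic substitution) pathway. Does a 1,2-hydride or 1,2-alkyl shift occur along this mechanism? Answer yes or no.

The first-formed carbocation is secondary.
The adjacent isopropyl carbon already bears 2 other carbon substituents and has a hydrogen to migrate; after a 1,2-hydride shift from that carbon the positive charge sits on a tertiary centre.
Tertiary is more stable than secondary, so the shift occurs.

yes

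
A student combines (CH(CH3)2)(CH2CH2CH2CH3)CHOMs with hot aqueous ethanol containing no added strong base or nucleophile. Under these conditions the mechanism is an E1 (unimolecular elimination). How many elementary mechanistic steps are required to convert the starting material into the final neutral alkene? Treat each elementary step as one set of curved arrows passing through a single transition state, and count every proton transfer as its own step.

Step 1: Rate-determining heterolysis of the C–O bond gives MsO⁻ and a secondary carbocation.
Step 2: A 1,2-hydride shift from the adjacent isopropyl carbon moves the positive charge from the secondary centre to an adjacent carbon, generating a more stable tertiary carbocation.
Step 3: A water (or ethanol) molecule (solvent) deprotonates a β-carbon; as the C–H bond breaks, those electrons form the new alkene π bond.
Total: 3 elementary steps.

3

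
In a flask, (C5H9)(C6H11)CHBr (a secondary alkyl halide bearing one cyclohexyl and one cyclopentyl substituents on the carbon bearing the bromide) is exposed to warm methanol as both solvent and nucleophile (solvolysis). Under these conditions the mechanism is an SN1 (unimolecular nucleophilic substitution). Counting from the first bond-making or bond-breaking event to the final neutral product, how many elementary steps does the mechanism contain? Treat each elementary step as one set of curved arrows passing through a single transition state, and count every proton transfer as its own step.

4

Step 1: Rate-determining heterolysis of the C–Br bond gives Br⁻ and a secondary carbocation.
Step 2: A 1,2-hydride shift from the adjacent cyclohexyl carbon moves the positive charge from the secondary centre to an adjacent carbon, generating a more stable tertiary carbocation.
Step 3: CH3OH donates an oxygen lone pair into the empty p orbital of the cation, giving a protonated ether (an oxonium ion).
Step 4: A second solvent molecule removes the proton on oxygen, giving the neutral ether product.
Total: 4 elementary steps.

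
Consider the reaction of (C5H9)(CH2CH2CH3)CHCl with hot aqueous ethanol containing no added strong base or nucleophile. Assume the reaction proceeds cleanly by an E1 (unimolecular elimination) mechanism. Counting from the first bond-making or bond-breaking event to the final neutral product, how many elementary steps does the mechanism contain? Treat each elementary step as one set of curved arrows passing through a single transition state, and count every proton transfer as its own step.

3

Step 1: Ionisation: the C–Cl σ-bond cleaves heterolytically; both bonding electrons depart with Cl⁻, leaving a secondary carbocation at the α-carbon.
Step 2: A hydride (H with its bonding pair) migrates from the adjacent cyclopentyl carbon to the cationic centre — a 1,2-hydride shift — upgrading the secondary cation to a tertiary one.
Step 3: A water (or ethanol) molecule (solvent) deprotonates a β-carbon; as the C–H bond breaks, those electrons form the new alkene π bond.
Total: 3 elementary steps.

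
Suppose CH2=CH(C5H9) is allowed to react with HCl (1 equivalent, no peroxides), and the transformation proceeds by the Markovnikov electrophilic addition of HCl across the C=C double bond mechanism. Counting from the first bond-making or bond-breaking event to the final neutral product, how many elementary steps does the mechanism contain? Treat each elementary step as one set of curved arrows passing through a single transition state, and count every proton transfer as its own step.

Step 1: The π electrons of the C=C bond attack a proton of HCl; Markovnikov addition places the new C–H on the less-substituted alkene carbon, so the positive charge ends up on the more-substituted carbon — a secondary carbocation. The H–Cl bond breaks heterolytically, releasing Cl⁻.
Step 2: Carbocation rearrangement: a 1,2-hydride shift from the adjacent cyclopentyl carbon converts the initially-formed secondary cation into the more stable tertiary cation.
Step 3: Cl⁻ captures the cation: a lone pair on Cl⁻ fills the empty p orbital, producing the alkyl halide product.
Total: 3 elementary steps.

3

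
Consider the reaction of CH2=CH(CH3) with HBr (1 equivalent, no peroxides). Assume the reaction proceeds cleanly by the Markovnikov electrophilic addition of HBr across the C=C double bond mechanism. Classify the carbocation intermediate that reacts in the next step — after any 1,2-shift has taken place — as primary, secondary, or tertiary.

Step 1: Electrophilic addition begins with the π(C=C) electrons forming a bond to the proton of HBr. Following Markovnikov's rule, the resulting cation is secondary. The H–Br bond breaks heterolytically, releasing Br⁻.
No single 1,2-shift to an adjacent carbon would give a more-substituted cation, so no rearrangement occurs.

secondary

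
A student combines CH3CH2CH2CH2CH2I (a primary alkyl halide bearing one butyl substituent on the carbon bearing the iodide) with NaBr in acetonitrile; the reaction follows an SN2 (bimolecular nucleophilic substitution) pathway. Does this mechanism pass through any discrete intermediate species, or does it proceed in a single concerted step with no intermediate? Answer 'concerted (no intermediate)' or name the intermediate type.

Backside attack by Br⁻ on the carbon bearing the iodide: the new C–Br bond forms as the C–I bond breaks, with Walden inversion at carbon.
All bond changes occur in one transition state; no discrete intermediate is formed.

concerted (no intermediate)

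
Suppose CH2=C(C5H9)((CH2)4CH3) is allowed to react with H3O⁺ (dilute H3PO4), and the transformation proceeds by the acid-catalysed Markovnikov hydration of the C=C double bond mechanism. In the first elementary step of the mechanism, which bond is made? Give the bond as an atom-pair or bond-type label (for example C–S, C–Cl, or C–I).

C–H

Step 1: The π electrons of the C=C bond attack a proton of H3O⁺; Markovnikov addition places the new C–H on the less-substituted alkene carbon, so the positive charge ends up on the more-substituted carbon — a tertiary carbocation. H2O is released.
The bond formed in this step is the C–H bond.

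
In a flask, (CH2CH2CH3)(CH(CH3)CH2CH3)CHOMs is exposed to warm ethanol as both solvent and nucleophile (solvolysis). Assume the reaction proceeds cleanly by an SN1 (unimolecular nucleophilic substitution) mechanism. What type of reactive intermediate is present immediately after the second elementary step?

tertiary carbocation

Step 1: Ionisation: the C–O σ-bond cleaves heterolytically; both bonding electrons depart with MsO⁻, leaving a secondary carbocation at the α-carbon.
Step 2: A 1,2-hydride shift from the adjacent sec-butyl carbon moves the positive charge from the secondary centre to an adjacent carbon, generating a more stable tertiary carbocation.
After step 2 the species present is a tertiary carbocation.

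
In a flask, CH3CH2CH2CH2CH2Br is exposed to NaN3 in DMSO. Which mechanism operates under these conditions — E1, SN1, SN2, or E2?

Conditions: a primary substrate with a strong nucleophile in the polar aprotic solvent DMSO.
These conditions are the textbook signature of the SN2 pathway.
An unhindered substrate with a strong nucleophile in a polar aprotic solvent favours one-step backside displacement.

SN2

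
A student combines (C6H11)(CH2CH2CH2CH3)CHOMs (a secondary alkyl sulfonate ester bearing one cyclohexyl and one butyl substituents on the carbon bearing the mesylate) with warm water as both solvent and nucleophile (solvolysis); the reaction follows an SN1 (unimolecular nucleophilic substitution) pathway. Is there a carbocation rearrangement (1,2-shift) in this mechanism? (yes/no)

The first-formed carbocation is secondary.
The adjacent cyclohexyl carbon already bears 2 other carbon substituents and has a hydrogen to migrate; after a 1,2-hydride shift from that carbon the positive charge sits on a tertiary centre.
Tertiary is more stable than secondary, so the shift occurs.

yes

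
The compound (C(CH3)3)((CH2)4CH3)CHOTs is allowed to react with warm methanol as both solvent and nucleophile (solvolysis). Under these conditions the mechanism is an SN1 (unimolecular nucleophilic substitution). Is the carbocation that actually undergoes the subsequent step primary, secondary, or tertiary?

tertiary

Step 1: Ionisation: the C–O σ-bond cleaves heterolytically; both bonding electrons depart with TsO⁻, leaving a secondary carbocation at the α-carbon.
Step 2: Carbocation rearrangement: a 1,2-methyl shift from the adjacent tert-butyl carbon converts the initially-formed secondary cation into the more stable tertiary cation.
The cation rearranges from secondary to tertiary via a 1,2-methyl shift from the adjacent tert-butyl carbon; the tertiary cation is what reacts next.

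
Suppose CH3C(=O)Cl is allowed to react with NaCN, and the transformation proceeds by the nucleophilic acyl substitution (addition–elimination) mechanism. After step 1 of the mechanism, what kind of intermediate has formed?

tetrahedral intermediate

Step 1: A lone pair on the C of CN⁻ attacks the electrophilic acyl carbon; the π(C=O) electrons move onto oxygen, giving a tetrahedral intermediate.
After step 1 the species present is a tetrahedral intermediate.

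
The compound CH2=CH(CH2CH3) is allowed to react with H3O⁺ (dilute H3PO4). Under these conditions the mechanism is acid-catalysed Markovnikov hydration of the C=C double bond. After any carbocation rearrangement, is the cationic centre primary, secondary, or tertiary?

Step 1: The π electrons of the C=C bond attack a proton of H3O⁺; Markovnikov addition places the new C–H on the less-substituted alkene carbon, so the positive charge ends up on the more-substituted carbon — a secondary carbocation. H2O is released.
No single 1,2-shift to an adjacent carbon would give a more-substituted cation, so no rearrangement occurs.

secondary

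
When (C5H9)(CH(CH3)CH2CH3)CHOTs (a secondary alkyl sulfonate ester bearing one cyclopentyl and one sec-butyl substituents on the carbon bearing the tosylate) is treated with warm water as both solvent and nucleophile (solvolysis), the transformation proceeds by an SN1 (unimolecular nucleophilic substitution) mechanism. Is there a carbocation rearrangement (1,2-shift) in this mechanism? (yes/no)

yes

The first-formed carbocation is secondary.
The adjacent cyclopentyl carbon already bears 2 other carbon substituents and has a hydrogen to migrate; after a 1,2-hydride shift from that carbon the positive charge sits on a tertiary centre.
Tertiary is more stable than secondary, so the shift occurs.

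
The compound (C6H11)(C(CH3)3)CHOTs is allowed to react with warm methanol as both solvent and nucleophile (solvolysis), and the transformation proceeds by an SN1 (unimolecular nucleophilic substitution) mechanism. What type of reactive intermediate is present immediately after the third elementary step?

oxonium ion

Step 1: Rate-determining heterolysis of the C–O bond gives TsO⁻ and a secondary carbocation.
Step 2: A 1,2-hydride shift from the adjacent cyclohexyl carbon moves the positive charge from the secondary centre to an adjacent carbon, generating a more stable tertiary carbocation.
Step 3: A lone pair on the oxygen of CH3OH attacks the carbocation, forming a new C–O σ-bond and an oxonium ion.
After step 3 the species present is an oxonium ion.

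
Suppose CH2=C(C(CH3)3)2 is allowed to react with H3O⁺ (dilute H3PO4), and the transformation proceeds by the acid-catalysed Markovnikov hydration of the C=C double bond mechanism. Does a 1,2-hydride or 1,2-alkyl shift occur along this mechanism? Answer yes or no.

The first-formed carbocation is tertiary.
No single 1,2-shift to an adjacent carbon would produce a more-substituted cation than the one already present, so no rearrangement occurs.

no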